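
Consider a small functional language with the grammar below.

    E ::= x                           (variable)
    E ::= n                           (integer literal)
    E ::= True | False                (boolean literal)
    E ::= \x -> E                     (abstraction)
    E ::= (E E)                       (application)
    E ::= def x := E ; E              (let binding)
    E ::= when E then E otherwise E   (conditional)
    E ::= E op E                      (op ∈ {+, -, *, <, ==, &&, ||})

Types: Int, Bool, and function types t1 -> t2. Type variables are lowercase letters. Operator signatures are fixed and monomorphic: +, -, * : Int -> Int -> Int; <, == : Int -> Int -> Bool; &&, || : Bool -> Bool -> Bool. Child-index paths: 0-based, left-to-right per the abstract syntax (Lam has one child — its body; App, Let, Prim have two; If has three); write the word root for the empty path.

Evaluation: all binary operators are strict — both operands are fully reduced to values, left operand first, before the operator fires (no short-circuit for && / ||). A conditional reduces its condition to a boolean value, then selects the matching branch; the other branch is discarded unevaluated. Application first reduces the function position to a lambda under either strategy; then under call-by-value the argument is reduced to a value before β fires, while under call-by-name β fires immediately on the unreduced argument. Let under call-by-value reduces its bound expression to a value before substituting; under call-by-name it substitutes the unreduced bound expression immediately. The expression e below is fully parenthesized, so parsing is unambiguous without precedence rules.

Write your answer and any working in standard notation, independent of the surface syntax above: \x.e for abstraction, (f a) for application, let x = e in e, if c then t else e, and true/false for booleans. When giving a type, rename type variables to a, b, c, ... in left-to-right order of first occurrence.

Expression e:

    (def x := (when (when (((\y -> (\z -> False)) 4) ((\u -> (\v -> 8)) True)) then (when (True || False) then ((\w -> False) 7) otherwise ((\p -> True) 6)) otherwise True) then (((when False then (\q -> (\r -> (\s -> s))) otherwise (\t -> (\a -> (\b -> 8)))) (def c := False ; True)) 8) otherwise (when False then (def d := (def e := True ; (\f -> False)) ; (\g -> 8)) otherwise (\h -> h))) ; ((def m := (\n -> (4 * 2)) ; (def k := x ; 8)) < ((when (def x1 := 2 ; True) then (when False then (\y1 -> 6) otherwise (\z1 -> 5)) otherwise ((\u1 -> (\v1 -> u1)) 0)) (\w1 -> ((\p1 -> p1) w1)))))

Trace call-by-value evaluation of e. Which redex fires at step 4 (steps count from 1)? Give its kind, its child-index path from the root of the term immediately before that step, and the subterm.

Answer: if at 0.0 : (if false then (if (true || false) then ((\w.false) 7) else ((\p.true) 6)) else true)

Trace:
step 0: (let x = (if (if (((\y.(\z.false)) 4) ((\u.(\v.8)) true)) then (if (true || false) then ((\w.false) 7) else ((\p.true) 6)) else true) then (((if false then (\q.(\r.(\s.s))) else (\t.(\a.(\b.8)))) (let c = false in true)) 8) else (if false then (let d = (let e = true in (\f.false)) in (\g.8)) else (\h.h))) in ((let m = (\n.(4 * 2)) in (let k = x in 8)) < ((if (let x1 = 2 in true) then (if false then (\y1.6) else (\z1.5)) else ((\u1.(\v1.u1)) 0)) (\w1.((\p1.p1) w1)))))
step 1: [beta@0.0.0.0] (let x = (if (if ((\z.false) ((\u.(\v.8)) true)) then (if (true || false) then ((\w.false) 7) else ((\p.true) 6)) else true) then (((if false then (\q.(\r.(\s.s))) else (\t.(\a.(\b.8)))) (let c = false in true)) 8) else (if false then (let d = (let e = true in (\f.false)) in (\g.8)) else (\h.h))) in ((let m = (\n.(4 * 2)) in (let k = x in 8)) < ((if (let x1 = 2 in true) then (if false then (\y1.6) else (\z1.5)) else ((\u1.(\v1.u1)) 0)) (\w1.((\p1.p1) w1)))))
step 2: [beta@0.0.0.1] (let x = (if (if ((\z.false) (\v.8)) then (if (true || false) then ((\w.false) 7) else ((\p.true) 6)) else true) then (((if false then (\q.(\r.(\s.s))) else (\t.(\a.(\b.8)))) (let c = false in true)) 8) else (if false then (let d = (let e = true in (\f.false)) in (\g.8)) else (\h.h))) in ((let m = (\n.(4 * 2)) in (let k = x in 8)) < ((if (let x1 = 2 in true) then (if false then (\y1.6) else (\z1.5)) else ((\u1.(\v1.u1)) 0)) (\w1.((\p1.p1) w1)))))
step 3: [beta@0.0.0] (let x = (if (if false then (if (true || false) then ((\w.false) 7) else ((\p.true) 6)) else true) then (((if false then (\q.(\r.(\s.s))) else (\t.(\a.(\b.8)))) (let c = false in true)) 8) else (if false then (let d = (let e = true in (\f.false)) in (\g.8)) else (\h.h))) in ((let m = (\n.(4 * 2)) in (let k = x in 8)) < ((if (let x1 = 2 in true) then (if false then (\y1.6) else (\z1.5)) else ((\u1.(\v1.u1)) 0)) (\w1.((\p1.p1) w1)))))
step 4: [if@0.0] (let x = (if true then (((if false then (\q.(\r.(\s.s))) else (\t.(\a.(\b.8)))) (let c = false in true)) 8) else (if false then (let d = (let e = true in (\f.false)) in (\g.8)) else (\h.h))) in ((let m = (\n.(4 * 2)) in (let k = x in 8)) < ((if (let x1 = 2 in true) then (if false then (\y1.6) else (\z1.5)) else ((\u1.(\v1.u1)) 0)) (\w1.((\p1.p1) w1)))))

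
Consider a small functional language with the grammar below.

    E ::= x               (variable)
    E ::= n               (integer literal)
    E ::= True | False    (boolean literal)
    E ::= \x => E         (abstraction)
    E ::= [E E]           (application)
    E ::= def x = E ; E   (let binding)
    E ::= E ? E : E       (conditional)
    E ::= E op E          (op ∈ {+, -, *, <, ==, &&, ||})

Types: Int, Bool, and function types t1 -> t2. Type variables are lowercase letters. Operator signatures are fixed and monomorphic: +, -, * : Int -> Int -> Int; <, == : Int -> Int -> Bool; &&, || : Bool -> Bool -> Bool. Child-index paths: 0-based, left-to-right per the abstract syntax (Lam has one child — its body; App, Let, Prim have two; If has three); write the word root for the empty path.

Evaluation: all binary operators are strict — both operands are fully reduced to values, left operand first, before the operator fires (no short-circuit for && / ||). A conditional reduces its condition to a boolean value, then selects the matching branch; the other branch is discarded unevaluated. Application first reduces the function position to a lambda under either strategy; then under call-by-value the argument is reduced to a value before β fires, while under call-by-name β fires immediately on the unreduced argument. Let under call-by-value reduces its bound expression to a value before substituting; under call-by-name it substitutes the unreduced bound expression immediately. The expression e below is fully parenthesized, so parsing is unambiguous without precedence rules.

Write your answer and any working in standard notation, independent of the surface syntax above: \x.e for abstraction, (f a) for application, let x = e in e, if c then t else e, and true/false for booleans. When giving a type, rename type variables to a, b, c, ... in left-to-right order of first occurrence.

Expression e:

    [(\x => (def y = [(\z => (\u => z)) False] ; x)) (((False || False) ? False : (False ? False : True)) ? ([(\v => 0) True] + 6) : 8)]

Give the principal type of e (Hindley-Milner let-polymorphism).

Working:
z : b
\u._ : c -> b
\z._ : b -> c -> b
  unify b -> c -> b ~ Bool -> d
  unify b ~ Bool
  unify c -> Bool ~ d
_ _ : c -> Bool
let y : forall. c -> Bool
x : a
\x._ : a -> a
  unify Bool ~ Bool
  unify Bool ~ Bool
  unify Bool ~ Bool
  unify Bool ~ Bool
  unify Bool ~ Bool
  unify Bool ~ Bool
  unify Bool ~ Bool
\v._ : e -> Int
  unify e -> Int ~ Bool -> f
  unify e ~ Bool
  unify Int ~ f
_ _ : Int
  unify Int ~ Int
  unify Int ~ Int
  unify Int ~ Int
  unify a -> a ~ Int -> g
  unify a ~ Int
  unify Int ~ g
_ _ : Int

Answer: Int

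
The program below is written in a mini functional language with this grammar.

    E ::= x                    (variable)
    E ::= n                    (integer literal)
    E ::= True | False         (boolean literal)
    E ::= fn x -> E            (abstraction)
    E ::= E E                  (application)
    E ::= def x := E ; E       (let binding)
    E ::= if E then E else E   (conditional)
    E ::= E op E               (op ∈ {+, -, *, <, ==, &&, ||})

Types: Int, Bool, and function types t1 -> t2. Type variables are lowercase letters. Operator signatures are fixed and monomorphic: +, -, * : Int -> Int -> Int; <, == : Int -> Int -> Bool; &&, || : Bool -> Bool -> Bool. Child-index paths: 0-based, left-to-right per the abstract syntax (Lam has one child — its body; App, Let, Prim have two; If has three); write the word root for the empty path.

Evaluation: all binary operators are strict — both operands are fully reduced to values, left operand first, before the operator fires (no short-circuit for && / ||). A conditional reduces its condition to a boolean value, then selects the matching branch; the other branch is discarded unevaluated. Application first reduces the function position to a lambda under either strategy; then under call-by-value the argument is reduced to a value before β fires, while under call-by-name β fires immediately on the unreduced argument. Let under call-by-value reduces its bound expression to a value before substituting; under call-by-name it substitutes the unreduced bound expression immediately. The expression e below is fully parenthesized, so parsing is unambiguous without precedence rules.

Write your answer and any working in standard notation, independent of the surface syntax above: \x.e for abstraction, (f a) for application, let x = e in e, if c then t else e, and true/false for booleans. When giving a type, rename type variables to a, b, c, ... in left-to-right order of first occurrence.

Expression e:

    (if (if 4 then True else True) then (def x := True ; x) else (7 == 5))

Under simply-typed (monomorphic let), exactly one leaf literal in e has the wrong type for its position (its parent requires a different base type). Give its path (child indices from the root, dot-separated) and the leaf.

Derivation:
  unify Int ~ Bool
  FAIL: mismatch Int ~ Bool

Answer: 0.0 : 4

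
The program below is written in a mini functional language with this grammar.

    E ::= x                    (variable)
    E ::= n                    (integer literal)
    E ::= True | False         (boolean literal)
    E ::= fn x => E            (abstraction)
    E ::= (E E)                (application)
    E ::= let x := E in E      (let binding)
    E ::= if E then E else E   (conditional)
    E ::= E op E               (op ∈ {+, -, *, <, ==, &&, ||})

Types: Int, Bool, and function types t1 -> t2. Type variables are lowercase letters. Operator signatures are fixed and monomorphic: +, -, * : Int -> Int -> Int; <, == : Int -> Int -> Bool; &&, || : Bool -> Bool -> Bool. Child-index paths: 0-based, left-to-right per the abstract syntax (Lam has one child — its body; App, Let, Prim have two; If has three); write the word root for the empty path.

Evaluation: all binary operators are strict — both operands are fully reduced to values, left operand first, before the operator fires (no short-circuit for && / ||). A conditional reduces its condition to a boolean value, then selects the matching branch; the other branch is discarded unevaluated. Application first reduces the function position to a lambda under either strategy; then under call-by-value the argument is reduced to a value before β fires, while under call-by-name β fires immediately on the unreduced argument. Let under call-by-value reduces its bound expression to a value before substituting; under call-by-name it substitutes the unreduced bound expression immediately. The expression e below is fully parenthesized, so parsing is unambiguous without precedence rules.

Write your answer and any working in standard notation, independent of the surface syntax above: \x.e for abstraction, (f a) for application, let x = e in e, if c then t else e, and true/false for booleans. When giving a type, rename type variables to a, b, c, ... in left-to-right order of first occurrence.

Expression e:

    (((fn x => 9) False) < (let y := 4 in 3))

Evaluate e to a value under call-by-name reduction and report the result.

Trace:
step 0: (((\x.9) false) < (let y = 4 in 3))
step 1: [beta@0] (9 < (let y = 4 in 3))
step 2: [let@1] (9 < 3)
step 3: [delta@root] false

Answer: false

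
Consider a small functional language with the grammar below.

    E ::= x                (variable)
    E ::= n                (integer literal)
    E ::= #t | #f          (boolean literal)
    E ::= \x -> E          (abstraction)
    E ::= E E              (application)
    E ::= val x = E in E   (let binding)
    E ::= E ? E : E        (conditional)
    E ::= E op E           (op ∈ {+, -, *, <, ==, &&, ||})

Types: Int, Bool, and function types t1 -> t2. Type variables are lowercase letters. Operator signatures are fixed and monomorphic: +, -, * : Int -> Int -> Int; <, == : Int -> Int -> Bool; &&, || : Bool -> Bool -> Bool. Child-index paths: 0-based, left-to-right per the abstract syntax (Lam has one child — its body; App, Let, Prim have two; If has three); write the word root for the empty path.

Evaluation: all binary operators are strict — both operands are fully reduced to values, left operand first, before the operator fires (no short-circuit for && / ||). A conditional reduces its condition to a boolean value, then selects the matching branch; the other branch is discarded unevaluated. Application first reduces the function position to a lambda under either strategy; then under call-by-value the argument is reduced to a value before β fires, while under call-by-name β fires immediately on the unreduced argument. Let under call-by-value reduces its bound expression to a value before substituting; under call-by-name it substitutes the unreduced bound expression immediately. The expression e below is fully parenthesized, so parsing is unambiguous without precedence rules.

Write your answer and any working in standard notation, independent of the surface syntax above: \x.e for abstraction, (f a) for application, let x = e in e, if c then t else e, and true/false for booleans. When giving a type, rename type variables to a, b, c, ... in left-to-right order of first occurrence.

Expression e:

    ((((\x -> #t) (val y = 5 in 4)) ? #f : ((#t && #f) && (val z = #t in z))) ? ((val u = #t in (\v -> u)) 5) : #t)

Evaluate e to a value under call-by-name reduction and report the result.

Answer: true

Derivation:
step 0: (if (if ((\x.true) (let y = 5 in 4)) then false else ((true && false) && (let z = true in z))) then ((let u = true in (\v.u)) 5) else true)
step 1: [beta@0.0] (if (if true then false else ((true && false) && (let z = true in z))) then ((let u = true in (\v.u)) 5) else true)
step 2: [if@0] (if false then ((let u = true in (\v.u)) 5) else true)
step 3: [if@root] true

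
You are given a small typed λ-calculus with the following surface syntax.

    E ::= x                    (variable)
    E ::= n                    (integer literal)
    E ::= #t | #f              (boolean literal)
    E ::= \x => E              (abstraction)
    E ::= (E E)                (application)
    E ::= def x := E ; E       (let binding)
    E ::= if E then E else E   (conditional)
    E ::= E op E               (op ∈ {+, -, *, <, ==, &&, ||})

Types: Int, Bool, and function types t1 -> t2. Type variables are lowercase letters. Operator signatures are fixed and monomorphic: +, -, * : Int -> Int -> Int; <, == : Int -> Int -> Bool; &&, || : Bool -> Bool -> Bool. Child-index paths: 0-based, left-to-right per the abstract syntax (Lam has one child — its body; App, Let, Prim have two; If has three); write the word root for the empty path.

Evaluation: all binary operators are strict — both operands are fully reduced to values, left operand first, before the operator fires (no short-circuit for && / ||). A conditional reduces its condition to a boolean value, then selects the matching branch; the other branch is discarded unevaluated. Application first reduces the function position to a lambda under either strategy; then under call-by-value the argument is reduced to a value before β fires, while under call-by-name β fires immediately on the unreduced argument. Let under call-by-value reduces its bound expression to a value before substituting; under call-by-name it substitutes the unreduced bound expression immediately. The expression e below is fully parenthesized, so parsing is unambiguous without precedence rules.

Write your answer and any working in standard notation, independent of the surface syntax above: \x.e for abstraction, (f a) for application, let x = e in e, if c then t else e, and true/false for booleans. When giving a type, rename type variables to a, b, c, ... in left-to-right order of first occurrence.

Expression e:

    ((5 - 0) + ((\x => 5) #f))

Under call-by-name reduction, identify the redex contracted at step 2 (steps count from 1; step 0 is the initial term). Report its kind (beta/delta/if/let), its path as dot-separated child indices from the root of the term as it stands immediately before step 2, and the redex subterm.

Answer: beta at 1 : ((\x.5) false)

Derivation:
step 0: ((5 - 0) + ((\x.5) false))
step 1: [delta@0] (5 + ((\x.5) false))
step 2: [beta@1] (5 + 5)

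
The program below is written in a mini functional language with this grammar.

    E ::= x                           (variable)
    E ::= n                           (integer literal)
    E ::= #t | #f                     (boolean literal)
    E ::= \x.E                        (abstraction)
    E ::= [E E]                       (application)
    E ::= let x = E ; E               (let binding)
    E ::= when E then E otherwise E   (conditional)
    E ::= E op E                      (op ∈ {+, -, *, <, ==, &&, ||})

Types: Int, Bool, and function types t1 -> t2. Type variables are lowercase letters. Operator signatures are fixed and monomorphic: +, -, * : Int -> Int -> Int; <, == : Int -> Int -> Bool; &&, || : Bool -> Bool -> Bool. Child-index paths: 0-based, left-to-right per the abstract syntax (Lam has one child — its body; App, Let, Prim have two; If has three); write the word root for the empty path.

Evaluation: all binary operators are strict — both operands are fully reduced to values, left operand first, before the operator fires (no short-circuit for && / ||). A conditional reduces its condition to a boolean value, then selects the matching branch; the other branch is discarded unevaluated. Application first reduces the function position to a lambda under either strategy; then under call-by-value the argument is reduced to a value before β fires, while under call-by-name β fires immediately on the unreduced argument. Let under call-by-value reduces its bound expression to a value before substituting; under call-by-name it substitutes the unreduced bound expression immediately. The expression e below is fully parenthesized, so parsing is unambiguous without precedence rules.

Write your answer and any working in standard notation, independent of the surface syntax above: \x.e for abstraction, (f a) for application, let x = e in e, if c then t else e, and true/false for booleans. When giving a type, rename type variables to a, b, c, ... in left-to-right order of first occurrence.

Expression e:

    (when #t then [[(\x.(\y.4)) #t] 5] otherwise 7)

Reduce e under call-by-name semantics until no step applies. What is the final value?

Derivation:
step 0: (if true then (((\x.(\y.4)) true) 5) else 7)
step 1: [if@root] (((\x.(\y.4)) true) 5)
step 2: [beta@0] ((\y.4) 5)
step 3: [beta@root] 4

Answer: 4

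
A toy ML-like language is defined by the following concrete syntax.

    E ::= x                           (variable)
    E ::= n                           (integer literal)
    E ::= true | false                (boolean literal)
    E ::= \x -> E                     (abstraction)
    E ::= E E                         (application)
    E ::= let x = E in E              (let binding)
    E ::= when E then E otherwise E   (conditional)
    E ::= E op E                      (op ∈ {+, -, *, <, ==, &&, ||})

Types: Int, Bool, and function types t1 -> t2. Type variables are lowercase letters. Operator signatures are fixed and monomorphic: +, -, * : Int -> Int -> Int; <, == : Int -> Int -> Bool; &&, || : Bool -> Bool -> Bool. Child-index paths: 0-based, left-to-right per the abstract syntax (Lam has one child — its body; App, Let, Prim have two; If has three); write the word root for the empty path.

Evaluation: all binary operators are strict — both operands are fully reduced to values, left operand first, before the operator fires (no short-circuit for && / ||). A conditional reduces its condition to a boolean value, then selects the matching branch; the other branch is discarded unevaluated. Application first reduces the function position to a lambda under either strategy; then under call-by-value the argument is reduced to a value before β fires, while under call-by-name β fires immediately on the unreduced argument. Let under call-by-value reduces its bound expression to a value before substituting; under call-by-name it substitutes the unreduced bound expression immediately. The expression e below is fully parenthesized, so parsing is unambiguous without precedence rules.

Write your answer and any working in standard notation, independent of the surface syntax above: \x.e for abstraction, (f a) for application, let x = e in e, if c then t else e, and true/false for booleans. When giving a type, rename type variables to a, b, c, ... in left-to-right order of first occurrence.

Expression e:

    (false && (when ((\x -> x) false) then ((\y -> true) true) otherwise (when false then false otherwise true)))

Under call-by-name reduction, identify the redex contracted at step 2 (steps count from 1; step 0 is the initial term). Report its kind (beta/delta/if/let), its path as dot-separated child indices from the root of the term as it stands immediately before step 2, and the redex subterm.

Derivation:
step 0: (false && (if ((\x.x) false) then ((\y.true) true) else (if false then false else true)))
step 1: [beta@1.0] (false && (if false then ((\y.true) true) else (if false then false else true)))
step 2: [if@1] (false && (if false then false else true))

Answer: if at 1 : (if false then ((\y.true) true) else (if false then false else true))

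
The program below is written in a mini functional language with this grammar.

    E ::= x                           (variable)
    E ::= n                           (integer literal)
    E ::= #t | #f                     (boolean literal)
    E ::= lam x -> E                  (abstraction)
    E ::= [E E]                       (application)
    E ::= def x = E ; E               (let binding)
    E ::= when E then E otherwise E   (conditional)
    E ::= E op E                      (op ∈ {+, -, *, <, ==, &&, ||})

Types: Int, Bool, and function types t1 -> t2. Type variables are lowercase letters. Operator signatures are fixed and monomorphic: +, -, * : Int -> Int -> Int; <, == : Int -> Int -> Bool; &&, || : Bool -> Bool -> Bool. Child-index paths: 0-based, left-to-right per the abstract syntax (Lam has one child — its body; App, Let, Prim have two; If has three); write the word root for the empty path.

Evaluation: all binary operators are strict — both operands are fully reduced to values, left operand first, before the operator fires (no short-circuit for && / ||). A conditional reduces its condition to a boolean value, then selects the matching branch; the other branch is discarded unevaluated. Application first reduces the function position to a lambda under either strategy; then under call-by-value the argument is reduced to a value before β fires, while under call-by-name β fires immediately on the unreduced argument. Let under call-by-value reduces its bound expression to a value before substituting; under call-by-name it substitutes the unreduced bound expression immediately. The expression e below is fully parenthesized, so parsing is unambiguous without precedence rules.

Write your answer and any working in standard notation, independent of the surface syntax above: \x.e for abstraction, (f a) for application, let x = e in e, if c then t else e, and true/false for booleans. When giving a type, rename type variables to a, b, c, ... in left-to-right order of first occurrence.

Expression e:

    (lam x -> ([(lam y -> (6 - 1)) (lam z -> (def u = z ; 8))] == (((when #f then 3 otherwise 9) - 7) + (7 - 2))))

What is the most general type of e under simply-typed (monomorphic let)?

Working:
  unify Int ~ Int
  unify Int ~ Int
\y._ : b -> Int
z : c
let u : c
\z._ : c -> Int
  unify b -> Int ~ (c -> Int) -> d
  unify b ~ c -> Int
  unify Int ~ d
_ _ : Int
  unify Int ~ Int
  unify Bool ~ Bool
  unify Int ~ Int
  unify Int ~ Int
  unify Int ~ Int
  unify Int ~ Int
  unify Int ~ Int
  unify Int ~ Int
  unify Int ~ Int
  unify Int ~ Int
\x._ : a -> Bool

Answer: a -> Bool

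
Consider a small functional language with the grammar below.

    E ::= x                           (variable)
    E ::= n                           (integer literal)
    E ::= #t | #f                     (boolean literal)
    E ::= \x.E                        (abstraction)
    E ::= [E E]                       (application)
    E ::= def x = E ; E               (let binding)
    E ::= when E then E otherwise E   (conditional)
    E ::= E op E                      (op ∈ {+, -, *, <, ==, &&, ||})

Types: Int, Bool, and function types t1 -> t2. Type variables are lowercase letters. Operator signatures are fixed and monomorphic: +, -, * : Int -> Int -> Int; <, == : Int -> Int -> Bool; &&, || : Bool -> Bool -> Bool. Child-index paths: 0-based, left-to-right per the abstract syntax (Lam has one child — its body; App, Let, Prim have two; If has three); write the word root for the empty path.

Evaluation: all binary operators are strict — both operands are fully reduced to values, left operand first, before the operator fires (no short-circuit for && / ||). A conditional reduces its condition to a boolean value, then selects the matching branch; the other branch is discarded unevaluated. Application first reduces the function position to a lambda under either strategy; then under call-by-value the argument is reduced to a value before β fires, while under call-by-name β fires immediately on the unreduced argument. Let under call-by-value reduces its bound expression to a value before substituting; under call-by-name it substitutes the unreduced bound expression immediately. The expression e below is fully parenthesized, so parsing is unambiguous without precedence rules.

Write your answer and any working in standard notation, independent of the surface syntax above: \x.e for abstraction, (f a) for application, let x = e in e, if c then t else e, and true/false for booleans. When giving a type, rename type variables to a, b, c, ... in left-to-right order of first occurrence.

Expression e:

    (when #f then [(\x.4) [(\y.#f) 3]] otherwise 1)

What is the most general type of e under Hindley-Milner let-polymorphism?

Trace:
  unify Bool ~ Bool
\x._ : a -> Int
\y._ : b -> Bool
  unify b -> Bool ~ Int -> c
  unify b ~ Int
  unify Bool ~ c
_ _ : Bool
  unify a -> Int ~ Bool -> d
  unify a ~ Bool
  unify Int ~ d
_ _ : Int
  unify Int ~ Int

Answer: Int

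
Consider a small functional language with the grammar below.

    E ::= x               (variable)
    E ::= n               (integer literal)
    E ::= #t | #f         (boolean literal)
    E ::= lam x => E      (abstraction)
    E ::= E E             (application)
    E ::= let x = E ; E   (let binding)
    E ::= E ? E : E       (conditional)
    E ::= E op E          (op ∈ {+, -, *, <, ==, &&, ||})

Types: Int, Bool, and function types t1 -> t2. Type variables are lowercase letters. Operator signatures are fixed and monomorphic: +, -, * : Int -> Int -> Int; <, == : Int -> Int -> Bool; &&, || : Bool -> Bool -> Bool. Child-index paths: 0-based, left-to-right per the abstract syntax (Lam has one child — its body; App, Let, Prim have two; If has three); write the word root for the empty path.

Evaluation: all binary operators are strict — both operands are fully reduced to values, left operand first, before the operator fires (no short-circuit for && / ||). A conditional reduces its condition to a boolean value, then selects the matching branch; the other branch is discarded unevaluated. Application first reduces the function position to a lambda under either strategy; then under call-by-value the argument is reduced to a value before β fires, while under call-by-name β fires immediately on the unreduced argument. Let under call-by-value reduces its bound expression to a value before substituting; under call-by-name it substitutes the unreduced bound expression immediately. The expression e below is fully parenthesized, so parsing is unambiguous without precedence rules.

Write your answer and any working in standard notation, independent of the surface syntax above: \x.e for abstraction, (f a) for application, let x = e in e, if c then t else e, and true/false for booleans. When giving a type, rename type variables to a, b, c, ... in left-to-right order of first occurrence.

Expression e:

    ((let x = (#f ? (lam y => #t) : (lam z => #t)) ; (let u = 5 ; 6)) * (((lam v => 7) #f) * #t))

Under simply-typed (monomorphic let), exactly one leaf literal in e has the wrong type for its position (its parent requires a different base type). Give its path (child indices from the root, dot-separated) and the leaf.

Answer: 1.1 : true

Working:
  unify Bool ~ Bool
\y._ : a -> Bool
\z._ : b -> Bool
  unify a -> Bool ~ b -> Bool
  unify a ~ b
  unify Bool ~ Bool
let x : b -> Bool
let u : Int
  unify Int ~ Int
\v._ : c -> Int
  unify c -> Int ~ Bool -> d
  unify c ~ Bool
  unify Int ~ d
_ _ : Int
  unify Int ~ Int
  unify Bool ~ Int
  FAIL: mismatch Bool ~ Int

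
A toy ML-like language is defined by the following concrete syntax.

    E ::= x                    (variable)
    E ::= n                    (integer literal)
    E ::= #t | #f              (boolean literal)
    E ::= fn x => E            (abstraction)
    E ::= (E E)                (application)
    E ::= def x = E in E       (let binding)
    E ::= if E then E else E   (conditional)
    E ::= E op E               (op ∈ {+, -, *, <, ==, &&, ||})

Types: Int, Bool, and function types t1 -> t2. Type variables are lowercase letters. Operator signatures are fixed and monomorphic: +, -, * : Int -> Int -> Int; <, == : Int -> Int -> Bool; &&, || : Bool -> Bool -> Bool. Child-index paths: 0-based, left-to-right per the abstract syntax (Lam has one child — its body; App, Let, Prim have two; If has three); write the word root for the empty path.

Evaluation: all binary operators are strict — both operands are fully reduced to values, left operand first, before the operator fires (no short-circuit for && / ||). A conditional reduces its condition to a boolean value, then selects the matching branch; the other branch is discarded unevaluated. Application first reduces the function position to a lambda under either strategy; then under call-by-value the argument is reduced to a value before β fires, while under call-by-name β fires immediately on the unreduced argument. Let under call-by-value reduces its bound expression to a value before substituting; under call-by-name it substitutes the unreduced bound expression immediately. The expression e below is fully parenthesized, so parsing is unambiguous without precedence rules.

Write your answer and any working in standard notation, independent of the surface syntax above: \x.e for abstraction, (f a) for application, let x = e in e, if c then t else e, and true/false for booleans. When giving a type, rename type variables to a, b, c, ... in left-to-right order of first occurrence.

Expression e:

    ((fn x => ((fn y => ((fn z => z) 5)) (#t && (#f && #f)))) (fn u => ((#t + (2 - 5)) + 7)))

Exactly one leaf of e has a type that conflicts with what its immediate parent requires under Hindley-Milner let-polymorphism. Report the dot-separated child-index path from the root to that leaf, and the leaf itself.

Derivation:
z : c
\z._ : c -> c
  unify c -> c ~ Int -> d
  unify c ~ Int
  unify Int ~ d
_ _ : Int
\y._ : b -> Int
  unify Bool ~ Bool
  unify Bool ~ Bool
  unify Bool ~ Bool
  unify Bool ~ Bool
  unify b -> Int ~ Bool -> e
  unify b ~ Bool
  unify Int ~ e
_ _ : Int
\x._ : a -> Int
  unify Bool ~ Int
  FAIL: mismatch Bool ~ Int

Answer: 1.0.0.0 : true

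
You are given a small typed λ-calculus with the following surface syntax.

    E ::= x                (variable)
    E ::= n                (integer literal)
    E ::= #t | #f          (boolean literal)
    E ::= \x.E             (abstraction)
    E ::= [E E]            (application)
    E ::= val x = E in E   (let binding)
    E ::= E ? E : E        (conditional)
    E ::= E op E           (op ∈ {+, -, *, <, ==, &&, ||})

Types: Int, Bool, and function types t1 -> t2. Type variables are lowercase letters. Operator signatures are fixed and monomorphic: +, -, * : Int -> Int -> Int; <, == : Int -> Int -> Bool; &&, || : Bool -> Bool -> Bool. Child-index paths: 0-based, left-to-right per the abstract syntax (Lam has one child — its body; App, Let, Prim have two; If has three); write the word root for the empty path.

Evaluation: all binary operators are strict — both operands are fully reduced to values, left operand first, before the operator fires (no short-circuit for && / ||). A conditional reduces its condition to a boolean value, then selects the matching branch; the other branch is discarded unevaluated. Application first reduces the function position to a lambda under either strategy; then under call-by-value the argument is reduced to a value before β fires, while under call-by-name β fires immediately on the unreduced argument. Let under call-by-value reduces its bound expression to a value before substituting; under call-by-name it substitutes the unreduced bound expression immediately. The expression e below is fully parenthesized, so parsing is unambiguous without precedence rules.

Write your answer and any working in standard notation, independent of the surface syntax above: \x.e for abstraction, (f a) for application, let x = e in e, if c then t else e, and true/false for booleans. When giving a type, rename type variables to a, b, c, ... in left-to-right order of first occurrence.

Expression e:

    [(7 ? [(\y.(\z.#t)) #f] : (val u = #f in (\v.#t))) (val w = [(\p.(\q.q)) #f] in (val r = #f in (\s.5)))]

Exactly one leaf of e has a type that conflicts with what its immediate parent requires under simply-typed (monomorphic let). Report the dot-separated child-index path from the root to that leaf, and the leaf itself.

Trace:
  unify Int ~ Bool
  FAIL: mismatch Int ~ Bool

Answer: 0.0 : 7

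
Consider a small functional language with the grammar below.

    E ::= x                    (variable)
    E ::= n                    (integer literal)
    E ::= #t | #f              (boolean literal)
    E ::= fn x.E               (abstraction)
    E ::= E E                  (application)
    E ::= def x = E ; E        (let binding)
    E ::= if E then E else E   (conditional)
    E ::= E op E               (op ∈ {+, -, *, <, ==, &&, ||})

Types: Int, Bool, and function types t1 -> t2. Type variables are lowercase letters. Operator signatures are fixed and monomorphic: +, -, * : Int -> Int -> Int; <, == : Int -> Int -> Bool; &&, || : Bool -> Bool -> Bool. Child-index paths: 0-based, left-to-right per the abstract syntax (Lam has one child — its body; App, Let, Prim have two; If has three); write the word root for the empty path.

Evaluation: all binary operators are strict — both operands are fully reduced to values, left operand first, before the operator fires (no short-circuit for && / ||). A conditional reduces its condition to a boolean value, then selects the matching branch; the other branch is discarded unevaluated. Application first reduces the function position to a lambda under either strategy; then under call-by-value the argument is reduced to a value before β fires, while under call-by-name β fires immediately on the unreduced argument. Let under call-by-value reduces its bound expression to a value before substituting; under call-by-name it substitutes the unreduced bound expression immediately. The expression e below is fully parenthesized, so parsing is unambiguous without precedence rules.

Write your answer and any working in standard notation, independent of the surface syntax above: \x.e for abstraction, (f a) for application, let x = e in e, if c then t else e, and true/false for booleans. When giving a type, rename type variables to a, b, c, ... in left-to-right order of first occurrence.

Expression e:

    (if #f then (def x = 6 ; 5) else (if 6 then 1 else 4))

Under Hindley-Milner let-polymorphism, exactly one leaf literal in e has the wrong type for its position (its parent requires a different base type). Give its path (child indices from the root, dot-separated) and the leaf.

Answer: 2.0 : 6

Derivation:
  unify Bool ~ Bool
let x : Int
  unify Int ~ Bool
  FAIL: mismatch Int ~ Bool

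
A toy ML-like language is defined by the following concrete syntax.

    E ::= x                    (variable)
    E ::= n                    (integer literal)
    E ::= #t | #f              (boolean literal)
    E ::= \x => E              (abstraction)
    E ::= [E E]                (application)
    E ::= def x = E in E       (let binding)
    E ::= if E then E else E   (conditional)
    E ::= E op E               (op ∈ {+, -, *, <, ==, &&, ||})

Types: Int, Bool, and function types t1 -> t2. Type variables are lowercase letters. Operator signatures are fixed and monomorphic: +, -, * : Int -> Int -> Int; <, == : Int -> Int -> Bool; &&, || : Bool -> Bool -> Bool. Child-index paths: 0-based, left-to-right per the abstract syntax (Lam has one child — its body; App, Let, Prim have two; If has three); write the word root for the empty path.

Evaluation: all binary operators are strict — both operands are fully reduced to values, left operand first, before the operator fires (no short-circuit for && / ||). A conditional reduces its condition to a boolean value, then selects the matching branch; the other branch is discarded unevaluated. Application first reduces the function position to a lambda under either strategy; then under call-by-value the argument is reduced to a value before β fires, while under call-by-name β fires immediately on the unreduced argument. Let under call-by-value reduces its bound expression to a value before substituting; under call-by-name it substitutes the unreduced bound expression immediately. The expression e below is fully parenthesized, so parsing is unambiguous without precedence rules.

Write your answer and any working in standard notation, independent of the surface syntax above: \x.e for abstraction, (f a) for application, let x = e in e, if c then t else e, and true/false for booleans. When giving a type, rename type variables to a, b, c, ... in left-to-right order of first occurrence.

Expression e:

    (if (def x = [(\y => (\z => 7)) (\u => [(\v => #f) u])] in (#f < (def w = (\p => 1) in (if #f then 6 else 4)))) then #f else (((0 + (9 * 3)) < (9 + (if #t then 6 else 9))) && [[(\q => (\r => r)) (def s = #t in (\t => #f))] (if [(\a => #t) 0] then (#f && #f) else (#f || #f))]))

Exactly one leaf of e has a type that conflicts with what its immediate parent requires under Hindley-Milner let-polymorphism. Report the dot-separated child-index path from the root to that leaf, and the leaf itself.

Answer: 0.1.0 : false

Working:
\z._ : b -> Int
\y._ : a -> b -> Int
\v._ : d -> Bool
u : c
  unify d -> Bool ~ c -> e
  unify d ~ c
  unify Bool ~ e
_ _ : Bool
\u._ : c -> Bool
  unify a -> b -> Int ~ (c -> Bool) -> f
  unify a ~ c -> Bool
  unify b -> Int ~ f
_ _ : b -> Int
let x : forall. b -> Int
  unify Bool ~ Int
  FAIL: mismatch Bool ~ Int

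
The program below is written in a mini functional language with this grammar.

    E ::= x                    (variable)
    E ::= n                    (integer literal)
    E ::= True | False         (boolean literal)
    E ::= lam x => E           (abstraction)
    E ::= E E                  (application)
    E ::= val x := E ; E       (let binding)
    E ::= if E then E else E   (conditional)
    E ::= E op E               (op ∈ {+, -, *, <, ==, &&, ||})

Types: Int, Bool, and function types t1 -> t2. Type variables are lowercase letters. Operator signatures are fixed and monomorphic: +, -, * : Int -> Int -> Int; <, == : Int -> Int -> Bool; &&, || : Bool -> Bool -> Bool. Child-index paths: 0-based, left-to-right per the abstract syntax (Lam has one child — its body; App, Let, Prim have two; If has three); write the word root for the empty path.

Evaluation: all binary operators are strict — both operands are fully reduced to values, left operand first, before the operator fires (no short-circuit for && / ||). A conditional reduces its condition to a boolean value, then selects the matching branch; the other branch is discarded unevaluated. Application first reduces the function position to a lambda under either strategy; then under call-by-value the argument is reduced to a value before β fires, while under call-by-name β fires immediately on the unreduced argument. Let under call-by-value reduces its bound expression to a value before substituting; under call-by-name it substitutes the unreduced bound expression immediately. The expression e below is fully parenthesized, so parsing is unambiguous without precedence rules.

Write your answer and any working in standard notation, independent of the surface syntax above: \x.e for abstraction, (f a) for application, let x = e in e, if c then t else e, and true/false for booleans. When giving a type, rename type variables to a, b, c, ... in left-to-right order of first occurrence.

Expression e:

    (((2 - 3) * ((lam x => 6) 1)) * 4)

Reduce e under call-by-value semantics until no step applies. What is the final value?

Answer: -24

Trace:
step 0: (((2 - 3) * ((\x.6) 1)) * 4)
step 1: [delta@0.0] ((-1 * ((\x.6) 1)) * 4)
step 2: [beta@0.1] ((-1 * 6) * 4)
step 3: [delta@0] (-6 * 4)
step 4: [delta@root] -24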